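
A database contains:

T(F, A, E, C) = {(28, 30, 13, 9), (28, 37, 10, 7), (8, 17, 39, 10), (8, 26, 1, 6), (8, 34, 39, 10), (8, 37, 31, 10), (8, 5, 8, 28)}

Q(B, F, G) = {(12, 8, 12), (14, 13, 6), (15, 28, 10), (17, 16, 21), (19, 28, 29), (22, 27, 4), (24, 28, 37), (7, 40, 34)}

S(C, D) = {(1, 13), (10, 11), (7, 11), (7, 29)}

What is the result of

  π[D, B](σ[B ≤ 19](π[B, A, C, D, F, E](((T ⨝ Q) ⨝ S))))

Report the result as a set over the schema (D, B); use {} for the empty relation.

T ⋈ Q (natural join on F): {(28, 30, 13, 9, 15, 10), (28, 30, 13, 9, 19, 29), (28, 30, 13, 9, 24, 37), (28, 37, 10, 7, 15, 10), (28, 37, 10, 7, 19, 29), (28, 37, 10, 7, 24, 37), (8, 17, 39, 10, 12, 12), (8, 26, 1, 6, 12, 12), (8, 34, 39, 10, 12, 12), (8, 37, 31, 10, 12, 12), (8, 5, 8, 28, 12, 12)}
(T ⨝ Q) ⋈ S (natural join on C): {(28, 37, 10, 7, 15, 10, 11), (28, 37, 10, 7, 15, 10, 29), (28, 37, 10, 7, 19, 29, 11), (28, 37, 10, 7, 19, 29, 29), (28, 37, 10, 7, 24, 37, 11), (28, 37, 10, 7, 24, 37, 29), (8, 17, 39, 10, 12, 12, 11), (8, 34, 39, 10, 12, 12, 11), (8, 37, 31, 10, 12, 12, 11)}
Keep only column(s) B, A, C, D, F, E: {(12, 17, 10, 11, 8, 39), (12, 34, 10, 11, 8, 39), (12, 37, 10, 11, 8, 31), (15, 37, 7, 11, 28, 10), (15, 37, 7, 29, 28, 10), (19, 37, 7, 11, 28, 10), (19, 37, 7, 29, 28, 10), (24, 37, 7, 11, 28, 10), (24, 37, 7, 29, 28, 10)}
Apply σ_{B ≤ 19}; surviving tuples: {(12, 17, 10, 11, 8, 39), (12, 34, 10, 11, 8, 39), (12, 37, 10, 11, 8, 31), (15, 37, 7, 11, 28, 10), (15, 37, 7, 29, 28, 10), (19, 37, 7, 11, 28, 10), (19, 37, 7, 29, 28, 10)}
Keep only column(s) D, B (2 duplicate(s) eliminated): {(11, 12), (11, 15), (11, 19), (29, 15), (29, 19)}

{(11, 12), (11, 15), (11, 19), (29, 15), (29, 19)}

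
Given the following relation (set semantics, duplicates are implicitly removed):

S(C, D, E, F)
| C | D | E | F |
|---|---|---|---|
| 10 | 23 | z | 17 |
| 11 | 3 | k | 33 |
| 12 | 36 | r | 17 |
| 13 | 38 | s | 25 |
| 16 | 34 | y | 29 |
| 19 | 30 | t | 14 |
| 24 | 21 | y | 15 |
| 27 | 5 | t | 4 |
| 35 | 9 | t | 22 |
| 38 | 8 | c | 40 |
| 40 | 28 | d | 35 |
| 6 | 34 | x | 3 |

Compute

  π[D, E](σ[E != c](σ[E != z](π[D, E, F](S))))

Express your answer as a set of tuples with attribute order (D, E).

{(21, y), (28, d), (3, k), (30, t), (34, x), (34, y), (36, r), (38, s), (5, t), (9, t)}

π_{D, E, F} gives {(21, y, 15), (23, z, 17), (28, d, 35), (3, k, 33), (30, t, 14), (34, x, 3), (34, y, 29), (36, r, 17), (38, s, 25), (5, t, 4), (8, c, 40), (9, t, 22)}.
Selection E != z: {(21, y, 15), (28, d, 35), (3, k, 33), (30, t, 14), (34, x, 3), (34, y, 29), (36, r, 17), (38, s, 25), (5, t, 4), (8, c, 40), (9, t, 22)}
Selection E != c: {(21, y, 15), (28, d, 35), (3, k, 33), (30, t, 14), (34, x, 3), (34, y, 29), (36, r, 17), (38, s, 25), (5, t, 4), (9, t, 22)}
π_{D, E} gives {(21, y), (28, d), (3, k), (30, t), (34, x), (34, y), (36, r), (38, s), (5, t), (9, t)}.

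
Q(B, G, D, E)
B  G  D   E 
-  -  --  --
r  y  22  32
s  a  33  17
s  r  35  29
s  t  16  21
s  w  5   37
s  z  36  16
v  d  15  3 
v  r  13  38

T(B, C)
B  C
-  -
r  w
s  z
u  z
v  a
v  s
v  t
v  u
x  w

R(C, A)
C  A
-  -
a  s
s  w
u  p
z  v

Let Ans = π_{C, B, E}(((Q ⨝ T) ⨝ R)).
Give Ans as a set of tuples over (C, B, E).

{(a, v, 3), (a, v, 38), (s, v, 3), (s, v, 38), (u, v, 3), (u, v, 38), (z, s, 16), (z, s, 17), (z, s, 21), (z, s, 29), (z, s, 37)}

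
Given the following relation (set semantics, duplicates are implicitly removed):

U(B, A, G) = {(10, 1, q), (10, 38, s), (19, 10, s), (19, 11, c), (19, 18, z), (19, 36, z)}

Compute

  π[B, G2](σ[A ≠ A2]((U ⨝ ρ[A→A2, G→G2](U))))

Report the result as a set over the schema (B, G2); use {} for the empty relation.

{(10, q), (10, s), (19, c), (19, s), (19, z)}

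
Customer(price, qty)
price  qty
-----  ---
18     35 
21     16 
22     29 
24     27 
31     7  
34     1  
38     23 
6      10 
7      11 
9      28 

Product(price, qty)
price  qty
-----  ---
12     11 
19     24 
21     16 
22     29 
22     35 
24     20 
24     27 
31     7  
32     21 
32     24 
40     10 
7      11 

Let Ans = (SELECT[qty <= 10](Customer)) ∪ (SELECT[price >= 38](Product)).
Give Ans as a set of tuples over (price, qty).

{(31, 7), (34, 1), (40, 10), (6, 10)}

Filtering on qty <= 10 leaves {(31, 7), (34, 1), (6, 10)}.
Filtering on price >= 38 leaves {(40, 10)}.
Taking the union: {(31, 7), (34, 1), (40, 10), (6, 10)}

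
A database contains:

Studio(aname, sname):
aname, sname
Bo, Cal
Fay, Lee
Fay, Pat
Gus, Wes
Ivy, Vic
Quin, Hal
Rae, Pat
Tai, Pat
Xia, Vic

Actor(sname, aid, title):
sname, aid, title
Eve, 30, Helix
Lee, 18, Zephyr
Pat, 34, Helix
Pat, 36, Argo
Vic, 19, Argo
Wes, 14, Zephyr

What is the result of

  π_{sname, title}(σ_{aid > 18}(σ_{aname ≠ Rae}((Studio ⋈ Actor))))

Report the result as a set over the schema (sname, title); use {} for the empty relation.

Studio ⋈ Actor (natural join on sname): {(Fay, Lee, 18, Zephyr), (Fay, Pat, 34, Helix), (Fay, Pat, 36, Argo), (Gus, Wes, 14, Zephyr), (Ivy, Vic, 19, Argo), (Rae, Pat, 34, Helix), (Rae, Pat, 36, Argo), (Tai, Pat, 34, Helix), (Tai, Pat, 36, Argo), (Xia, Vic, 19, Argo)}
Filtering on aname ≠ Rae leaves {(Fay, Lee, 18, Zephyr), (Fay, Pat, 34, Helix), (Fay, Pat, 36, Argo), (Gus, Wes, 14, Zephyr), (Ivy, Vic, 19, Argo), (Tai, Pat, 34, Helix), (Tai, Pat, 36, Argo), (Xia, Vic, 19, Argo)}.
Filtering on aid > 18 leaves {(Fay, Pat, 34, Helix), (Fay, Pat, 36, Argo), (Ivy, Vic, 19, Argo), (Tai, Pat, 34, Helix), (Tai, Pat, 36, Argo), (Xia, Vic, 19, Argo)}.
Keep only column(s) sname, title (3 duplicate(s) eliminated): {(Pat, Argo), (Pat, Helix), (Vic, Argo)}

{(Pat, Argo), (Pat, Helix), (Vic, Argo)}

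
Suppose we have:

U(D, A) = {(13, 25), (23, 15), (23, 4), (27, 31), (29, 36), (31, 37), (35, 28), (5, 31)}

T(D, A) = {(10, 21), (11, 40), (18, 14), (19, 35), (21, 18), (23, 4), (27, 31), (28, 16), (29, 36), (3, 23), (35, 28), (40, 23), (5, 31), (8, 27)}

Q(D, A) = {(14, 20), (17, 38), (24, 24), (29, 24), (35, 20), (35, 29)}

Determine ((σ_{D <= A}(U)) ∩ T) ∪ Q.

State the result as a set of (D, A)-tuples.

{(14, 20), (17, 38), (24, 24), (27, 31), (29, 24), (29, 36), (35, 20), (35, 29), (5, 31)}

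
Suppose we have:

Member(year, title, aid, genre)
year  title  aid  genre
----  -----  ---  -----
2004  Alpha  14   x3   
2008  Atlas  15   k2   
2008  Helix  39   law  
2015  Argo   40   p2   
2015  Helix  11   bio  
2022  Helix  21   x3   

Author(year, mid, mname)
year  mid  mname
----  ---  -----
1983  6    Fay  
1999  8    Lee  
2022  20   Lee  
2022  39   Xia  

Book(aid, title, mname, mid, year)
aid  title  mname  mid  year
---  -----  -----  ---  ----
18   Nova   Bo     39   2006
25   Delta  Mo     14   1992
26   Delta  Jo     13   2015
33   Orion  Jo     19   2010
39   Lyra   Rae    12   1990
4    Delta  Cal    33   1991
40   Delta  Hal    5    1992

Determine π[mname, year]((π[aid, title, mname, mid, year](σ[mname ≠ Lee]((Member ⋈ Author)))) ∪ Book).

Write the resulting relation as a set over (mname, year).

{(Bo, 2006), (Cal, 1991), (Hal, 1992), (Jo, 2010), (Jo, 2015), (Mo, 1992), (Rae, 1990), (Xia, 2022)}

Joining Member and Author on year yields {(2022, Helix, 21, x3, 20, Lee), (2022, Helix, 21, x3, 39, Xia)}.
Apply σ_{mname ≠ Lee}; surviving tuples: {(2022, Helix, 21, x3, 39, Xia)}
Projecting to aid, title, mname, mid, year: {(21, Helix, Xia, 39, 2022)}
Union: {(21, Helix, Xia, 39, 2022)} with {(18, Nova, Bo, 39, 2006), (25, Delta, Mo, 14, 1992), (26, Delta, Jo, 13, 2015), (33, Orion, Jo, 19, 2010), (39, Lyra, Rae, 12, 1990), (4, Delta, Cal, 33, 1991), (40, Delta, Hal, 5, 1992)} → {(18, Nova, Bo, 39, 2006), (21, Helix, Xia, 39, 2022), (25, Delta, Mo, 14, 1992), (26, Delta, Jo, 13, 2015), (33, Orion, Jo, 19, 2010), (39, Lyra, Rae, 12, 1990), (4, Delta, Cal, 33, 1991), (40, Delta, Hal, 5, 1992)}
Projecting to mname, year: {(Bo, 2006), (Cal, 1991), (Hal, 1992), (Jo, 2010), (Jo, 2015), (Mo, 1992), (Rae, 1990), (Xia, 2022)}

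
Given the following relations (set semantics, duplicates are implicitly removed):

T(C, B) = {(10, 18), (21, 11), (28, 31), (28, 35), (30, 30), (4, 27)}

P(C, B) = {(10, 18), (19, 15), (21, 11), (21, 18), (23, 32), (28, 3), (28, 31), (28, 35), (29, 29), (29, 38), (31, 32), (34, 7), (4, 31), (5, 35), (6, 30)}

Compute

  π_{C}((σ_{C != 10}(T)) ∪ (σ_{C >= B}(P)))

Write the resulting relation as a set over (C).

Filtering on C != 10 leaves {(21, 11), (28, 31), (28, 35), (30, 30), (4, 27)}.
Filtering on C >= B leaves {(19, 15), (21, 11), (21, 18), (28, 3), (29, 29), (34, 7)}.
Taking the union: {(19, 15), (21, 11), (21, 18), (28, 3), (28, 31), (28, 35), (29, 29), (30, 30), (34, 7), (4, 27)}
π[C]: project onto (C) (3 duplicate(s) eliminated) → {19, 21, 28, 29, 30, 34, 4}

{19, 21, 28, 29, 30, 34, 4}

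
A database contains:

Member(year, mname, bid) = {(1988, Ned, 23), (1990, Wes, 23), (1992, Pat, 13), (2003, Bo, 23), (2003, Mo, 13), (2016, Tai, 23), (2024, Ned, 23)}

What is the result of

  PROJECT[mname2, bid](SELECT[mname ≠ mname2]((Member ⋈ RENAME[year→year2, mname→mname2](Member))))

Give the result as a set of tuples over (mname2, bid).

{(Bo, 23), (Mo, 13), (Ned, 23), (Pat, 13), (Tai, 23), (Wes, 23)}

ρ[year→year2, mname→mname2]: schema becomes (year2, mname2, bid); tuples unchanged.
Joining Member and RENAME[year→year2, mname→mname2](Member) on bid yields {(1988, Ned, 23, 1988, Ned), (1988, Ned, 23, 1990, Wes), (1988, Ned, 23, 2003, Bo), (1988, Ned, 23, 2016, Tai), (1988, Ned, 23, 2024, Ned), (1990, Wes, 23, 1988, Ned), (1990, Wes, 23, 1990, Wes), (1990, Wes, 23, 2003, Bo), (1990, Wes, 23, 2016, Tai), (1990, Wes, 23, 2024, Ned), (1992, Pat, 13, 1992, Pat), (1992, Pat, 13, 2003, Mo), (2003, Bo, 23, 1988, Ned), (2003, Bo, 23, 1990, Wes), (2003, Bo, 23, 2003, Bo), (2003, Bo, 23, 2016, Tai), (2003, Bo, 23, 2024, Ned), (2003, Mo, 13, 1992, Pat), (2003, Mo, 13, 2003, Mo), (2016, Tai, 23, 1988, Ned), (2016, Tai, 23, 1990, Wes), (2016, Tai, 23, 2003, Bo), (2016, Tai, 23, 2016, Tai), (2016, Tai, 23, 2024, Ned), (2024, Ned, 23, 1988, Ned), (2024, Ned, 23, 1990, Wes), (2024, Ned, 23, 2003, Bo), (2024, Ned, 23, 2016, Tai), (2024, Ned, 23, 2024, Ned)}.
Apply σ_{mname ≠ mname2}; surviving tuples: {(1988, Ned, 23, 1990, Wes), (1988, Ned, 23, 2003, Bo), (1988, Ned, 23, 2016, Tai), (1990, Wes, 23, 1988, Ned), (1990, Wes, 23, 2003, Bo), (1990, Wes, 23, 2016, Tai), (1990, Wes, 23, 2024, Ned), (1992, Pat, 13, 2003, Mo), (2003, Bo, 23, 1988, Ned), (2003, Bo, 23, 1990, Wes), (2003, Bo, 23, 2016, Tai), (2003, Bo, 23, 2024, Ned), (2003, Mo, 13, 1992, Pat), (2016, Tai, 23, 1988, Ned), (2016, Tai, 23, 1990, Wes), (2016, Tai, 23, 2003, Bo), (2016, Tai, 23, 2024, Ned), (2024, Ned, 23, 1990, Wes), (2024, Ned, 23, 2003, Bo), (2024, Ned, 23, 2016, Tai)}
Projecting to mname2, bid (14 duplicate(s) eliminated): {(Bo, 23), (Mo, 13), (Ned, 23), (Pat, 13), (Tai, 23), (Wes, 23)}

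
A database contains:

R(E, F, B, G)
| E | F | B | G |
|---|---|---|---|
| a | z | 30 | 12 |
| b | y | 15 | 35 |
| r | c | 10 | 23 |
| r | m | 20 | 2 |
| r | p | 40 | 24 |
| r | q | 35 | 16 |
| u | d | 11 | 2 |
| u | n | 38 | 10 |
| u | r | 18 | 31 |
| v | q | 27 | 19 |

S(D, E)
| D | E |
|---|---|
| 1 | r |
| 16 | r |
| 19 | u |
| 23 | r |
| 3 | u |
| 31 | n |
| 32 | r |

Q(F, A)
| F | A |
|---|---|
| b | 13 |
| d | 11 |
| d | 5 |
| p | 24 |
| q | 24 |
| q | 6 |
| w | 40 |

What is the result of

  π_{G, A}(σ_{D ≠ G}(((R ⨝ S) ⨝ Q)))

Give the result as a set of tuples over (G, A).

Natural join on E: {(r, c, 10, 23, 1), (r, c, 10, 23, 16), (r, c, 10, 23, 23), (r, c, 10, 23, 32), (r, m, 20, 2, 1), (r, m, 20, 2, 16), (r, m, 20, 2, 23), (r, m, 20, 2, 32), (r, p, 40, 24, 1), (r, p, 40, 24, 16), (r, p, 40, 24, 23), (r, p, 40, 24, 32), (r, q, 35, 16, 1), (r, q, 35, 16, 16), (r, q, 35, 16, 23), (r, q, 35, 16, 32), (u, d, 11, 2, 19), (u, d, 11, 2, 3), (u, n, 38, 10, 19), (u, n, 38, 10, 3), (u, r, 18, 31, 19), (u, r, 18, 31, 3)}
Natural join on F: {(r, p, 40, 24, 1, 24), (r, p, 40, 24, 16, 24), (r, p, 40, 24, 23, 24), (r, p, 40, 24, 32, 24), (r, q, 35, 16, 1, 24), (r, q, 35, 16, 1, 6), (r, q, 35, 16, 16, 24), (r, q, 35, 16, 16, 6), (r, q, 35, 16, 23, 24), (r, q, 35, 16, 23, 6), (r, q, 35, 16, 32, 24), (r, q, 35, 16, 32, 6), (u, d, 11, 2, 19, 11), (u, d, 11, 2, 19, 5), (u, d, 11, 2, 3, 11), (u, d, 11, 2, 3, 5)}
Selection D ≠ G: {(r, p, 40, 24, 1, 24), (r, p, 40, 24, 16, 24), (r, p, 40, 24, 23, 24), (r, p, 40, 24, 32, 24), (r, q, 35, 16, 1, 24), (r, q, 35, 16, 1, 6), (r, q, 35, 16, 23, 24), (r, q, 35, 16, 23, 6), (r, q, 35, 16, 32, 24), (r, q, 35, 16, 32, 6), (u, d, 11, 2, 19, 11), (u, d, 11, 2, 19, 5), (u, d, 11, 2, 3, 11), (u, d, 11, 2, 3, 5)}
π[G, A]: project onto (G, A) (9 duplicate(s) eliminated) → {(16, 24), (16, 6), (2, 11), (2, 5), (24, 24)}

{(16, 24), (16, 6), (2, 11), (2, 5), (24, 24)}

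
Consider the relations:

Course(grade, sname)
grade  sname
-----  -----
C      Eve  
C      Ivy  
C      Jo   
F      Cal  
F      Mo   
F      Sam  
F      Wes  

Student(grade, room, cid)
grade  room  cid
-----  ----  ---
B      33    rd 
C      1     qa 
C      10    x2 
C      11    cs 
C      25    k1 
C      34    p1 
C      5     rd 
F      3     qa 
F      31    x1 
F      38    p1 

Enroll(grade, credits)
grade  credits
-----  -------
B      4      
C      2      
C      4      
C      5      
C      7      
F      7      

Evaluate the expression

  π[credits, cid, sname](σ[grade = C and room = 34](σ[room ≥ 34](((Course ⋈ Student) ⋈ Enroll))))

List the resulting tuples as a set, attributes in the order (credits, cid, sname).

Natural join on grade: {(C, Eve, 1, qa), (C, Eve, 10, x2), (C, Eve, 11, cs), (C, Eve, 25, k1), (C, Eve, 34, p1), (C, Eve, 5, rd), (C, Ivy, 1, qa), (C, Ivy, 10, x2), (C, Ivy, 11, cs), (C, Ivy, 25, k1), (C, Ivy, 34, p1), (C, Ivy, 5, rd), (C, Jo, 1, qa), (C, Jo, 10, x2), (C, Jo, 11, cs), (C, Jo, 25, k1), (C, Jo, 34, p1), (C, Jo, 5, rd), (F, Cal, 3, qa), (F, Cal, 31, x1), (F, Cal, 38, p1), (F, Mo, 3, qa), (F, Mo, 31, x1), (F, Mo, 38, p1), (F, Sam, 3, qa), (F, Sam, 31, x1), (F, Sam, 38, p1), (F, Wes, 3, qa), (F, Wes, 31, x1), (F, Wes, 38, p1)}
Natural join on grade: {(C, Eve, 1, qa, 2), (C, Eve, 1, qa, 4), (C, Eve, 1, qa, 5), (C, Eve, 1, qa, 7), (C, Eve, 10, x2, 2), (C, Eve, 10, x2, 4), (C, Eve, 10, x2, 5), (C, Eve, 10, x2, 7), (C, Eve, 11, cs, 2), (C, Eve, 11, cs, 4), (C, Eve, 11, cs, 5), (C, Eve, 11, cs, 7), (C, Eve, 25, k1, 2), (C, Eve, 25, k1, 4), (C, Eve, 25, k1, 5), (C, Eve, 25, k1, 7), (C, Eve, 34, p1, 2), (C, Eve, 34, p1, 4), (C, Eve, 34, p1, 5), (C, Eve, 34, p1, 7), (C, Eve, 5, rd, 2), (C, Eve, 5, rd, 4), (C, Eve, 5, rd, 5), (C, Eve, 5, rd, 7), (C, Ivy, 1, qa, 2), (C, Ivy, 1, qa, 4), (C, Ivy, 1, qa, 5), (C, Ivy, 1, qa, 7), (C, Ivy, 10, x2, 2), (C, Ivy, 10, x2, 4), (C, Ivy, 10, x2, 5), (C, Ivy, 10, x2, 7), (C, Ivy, 11, cs, 2), (C, Ivy, 11, cs, 4), (C, Ivy, 11, cs, 5), (C, Ivy, 11, cs, 7), (C, Ivy, 25, k1, 2), (C, Ivy, 25, k1, 4), (C, Ivy, 25, k1, 5), (C, Ivy, 25, k1, 7), (C, Ivy, 34, p1, 2), (C, Ivy, 34, p1, 4), (C, Ivy, 34, p1, 5), (C, Ivy, 34, p1, 7), (C, Ivy, 5, rd, 2), (C, Ivy, 5, rd, 4), (C, Ivy, 5, rd, 5), (C, Ivy, 5, rd, 7), (C, Jo, 1, qa, 2), (C, Jo, 1, qa, 4), (C, Jo, 1, qa, 5), (C, Jo, 1, qa, 7), (C, Jo, 10, x2, 2), (C, Jo, 10, x2, 4), (C, Jo, 10, x2, 5), (C, Jo, 10, x2, 7), (C, Jo, 11, cs, 2), (C, Jo, 11, cs, 4), (C, Jo, 11, cs, 5), (C, Jo, 11, cs, 7), (C, Jo, 25, k1, 2), (C, Jo, 25, k1, 4), (C, Jo, 25, k1, 5), (C, Jo, 25, k1, 7), (C, Jo, 34, p1, 2), (C, Jo, 34, p1, 4), (C, Jo, 34, p1, 5), (C, Jo, 34, p1, 7), (C, Jo, 5, rd, 2), (C, Jo, 5, rd, 4), (C, Jo, 5, rd, 5), (C, Jo, 5, rd, 7), (F, Cal, 3, qa, 7), (F, Cal, 31, x1, 7), (F, Cal, 38, p1, 7), (F, Mo, 3, qa, 7), (F, Mo, 31, x1, 7), (F, Mo, 38, p1, 7), (F, Sam, 3, qa, 7), (F, Sam, 31, x1, 7), (F, Sam, 38, p1, 7), (F, Wes, 3, qa, 7), (F, Wes, 31, x1, 7), (F, Wes, 38, p1, 7)}
Apply σ_{room ≥ 34}; surviving tuples: {(C, Eve, 34, p1, 2), (C, Eve, 34, p1, 4), (C, Eve, 34, p1, 5), (C, Eve, 34, p1, 7), (C, Ivy, 34, p1, 2), (C, Ivy, 34, p1, 4), (C, Ivy, 34, p1, 5), (C, Ivy, 34, p1, 7), (C, Jo, 34, p1, 2), (C, Jo, 34, p1, 4), (C, Jo, 34, p1, 5), (C, Jo, 34, p1, 7), (F, Cal, 38, p1, 7), (F, Mo, 38, p1, 7), (F, Sam, 38, p1, 7), (F, Wes, 38, p1, 7)}
Apply σ_{grade = C and room = 34}; surviving tuples: {(C, Eve, 34, p1, 2), (C, Eve, 34, p1, 4), (C, Eve, 34, p1, 5), (C, Eve, 34, p1, 7), (C, Ivy, 34, p1, 2), (C, Ivy, 34, p1, 4), (C, Ivy, 34, p1, 5), (C, Ivy, 34, p1, 7), (C, Jo, 34, p1, 2), (C, Jo, 34, p1, 4), (C, Jo, 34, p1, 5), (C, Jo, 34, p1, 7)}
Keep only column(s) credits, cid, sname: {(2, p1, Eve), (2, p1, Ivy), (2, p1, Jo), (4, p1, Eve), (4, p1, Ivy), (4, p1, Jo), (5, p1, Eve), (5, p1, Ivy), (5, p1, Jo), (7, p1, Eve), (7, p1, Ivy), (7, p1, Jo)}

{(2, p1, Eve), (2, p1, Ivy), (2, p1, Jo), (4, p1, Eve), (4, p1, Ivy), (4, p1, Jo), (5, p1, Eve), (5, p1, Ivy), (5, p1, Jo), (7, p1, Eve), (7, p1, Ivy), (7, p1, Jo)}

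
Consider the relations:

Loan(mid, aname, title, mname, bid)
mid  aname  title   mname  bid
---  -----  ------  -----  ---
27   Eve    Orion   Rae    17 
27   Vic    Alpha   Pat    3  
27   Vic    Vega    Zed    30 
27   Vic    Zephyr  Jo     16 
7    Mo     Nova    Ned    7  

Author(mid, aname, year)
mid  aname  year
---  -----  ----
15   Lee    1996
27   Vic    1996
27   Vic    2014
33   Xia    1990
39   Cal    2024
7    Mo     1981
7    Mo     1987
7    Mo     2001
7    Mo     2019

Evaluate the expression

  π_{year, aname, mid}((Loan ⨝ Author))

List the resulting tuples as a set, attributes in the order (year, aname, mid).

Loan ⋈ Author (natural join on mid, aname): {(27, Vic, Alpha, Pat, 3, 1996), (27, Vic, Alpha, Pat, 3, 2014), (27, Vic, Vega, Zed, 30, 1996), (27, Vic, Vega, Zed, 30, 2014), (27, Vic, Zephyr, Jo, 16, 1996), (27, Vic, Zephyr, Jo, 16, 2014), (7, Mo, Nova, Ned, 7, 1981), (7, Mo, Nova, Ned, 7, 1987), (7, Mo, Nova, Ned, 7, 2001), (7, Mo, Nova, Ned, 7, 2019)}
Projecting to year, aname, mid (4 duplicate(s) eliminated): {(1981, Mo, 7), (1987, Mo, 7), (1996, Vic, 27), (2001, Mo, 7), (2014, Vic, 27), (2019, Mo, 7)}

{(1981, Mo, 7), (1987, Mo, 7), (1996, Vic, 27), (2001, Mo, 7), (2014, Vic, 27), (2019, Mo, 7)}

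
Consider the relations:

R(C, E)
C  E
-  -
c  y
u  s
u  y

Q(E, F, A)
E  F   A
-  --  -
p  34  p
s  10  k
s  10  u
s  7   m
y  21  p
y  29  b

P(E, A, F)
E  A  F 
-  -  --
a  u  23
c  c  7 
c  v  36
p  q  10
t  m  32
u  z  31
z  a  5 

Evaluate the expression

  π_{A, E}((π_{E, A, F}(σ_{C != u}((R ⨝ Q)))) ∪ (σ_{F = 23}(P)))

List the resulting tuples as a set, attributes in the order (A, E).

{(b, y), (p, y), (u, a)}

Joining R and Q on E yields {(c, y, 21, p), (c, y, 29, b), (u, s, 10, k), (u, s, 10, u), (u, s, 7, m), (u, y, 21, p), (u, y, 29, b)}.
Selection C != u: {(c, y, 21, p), (c, y, 29, b)}
π[E, A, F]: project onto (E, A, F) → {(y, b, 29), (y, p, 21)}
Selection F = 23: {(a, u, 23)}
Taking the union: {(a, u, 23), (y, b, 29), (y, p, 21)}
π[A, E]: project onto (A, E) → {(b, y), (p, y), (u, a)}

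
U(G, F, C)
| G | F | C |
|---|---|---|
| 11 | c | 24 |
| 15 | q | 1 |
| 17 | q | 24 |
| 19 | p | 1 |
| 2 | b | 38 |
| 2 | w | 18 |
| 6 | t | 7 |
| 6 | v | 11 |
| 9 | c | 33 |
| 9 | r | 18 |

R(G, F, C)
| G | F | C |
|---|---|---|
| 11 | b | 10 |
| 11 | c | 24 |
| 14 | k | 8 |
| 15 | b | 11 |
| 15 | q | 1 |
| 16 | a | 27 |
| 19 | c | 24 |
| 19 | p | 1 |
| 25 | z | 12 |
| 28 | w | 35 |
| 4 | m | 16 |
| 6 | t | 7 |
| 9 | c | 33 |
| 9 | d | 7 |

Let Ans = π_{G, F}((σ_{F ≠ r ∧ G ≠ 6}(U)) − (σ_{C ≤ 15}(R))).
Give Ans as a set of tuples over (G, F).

Selection F ≠ r ∧ G ≠ 6: {(11, c, 24), (15, q, 1), (17, q, 24), (19, p, 1), (2, b, 38), (2, w, 18), (9, c, 33)}
Selection C ≤ 15: {(11, b, 10), (14, k, 8), (15, b, 11), (15, q, 1), (19, p, 1), (25, z, 12), (6, t, 7), (9, d, 7)}
Taking the difference: {(11, c, 24), (17, q, 24), (2, b, 38), (2, w, 18), (9, c, 33)}
π[G, F]: project onto (G, F) → {(11, c), (17, q), (2, b), (2, w), (9, c)}

{(11, c), (17, q), (2, b), (2, w), (9, c)}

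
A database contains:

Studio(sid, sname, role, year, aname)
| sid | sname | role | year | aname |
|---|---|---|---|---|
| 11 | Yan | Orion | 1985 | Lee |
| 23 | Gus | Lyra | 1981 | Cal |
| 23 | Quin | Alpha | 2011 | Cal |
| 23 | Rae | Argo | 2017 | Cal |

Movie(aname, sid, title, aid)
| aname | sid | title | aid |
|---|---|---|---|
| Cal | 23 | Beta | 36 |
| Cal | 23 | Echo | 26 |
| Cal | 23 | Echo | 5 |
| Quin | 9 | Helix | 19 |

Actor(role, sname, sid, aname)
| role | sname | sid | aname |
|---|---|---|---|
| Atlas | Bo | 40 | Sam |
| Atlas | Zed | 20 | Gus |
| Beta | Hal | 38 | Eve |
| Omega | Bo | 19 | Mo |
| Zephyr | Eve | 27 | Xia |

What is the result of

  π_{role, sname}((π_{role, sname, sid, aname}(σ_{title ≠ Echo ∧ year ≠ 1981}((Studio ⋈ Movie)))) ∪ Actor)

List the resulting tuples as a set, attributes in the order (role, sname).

Studio ⋈ Movie (natural join on sid, aname): {(23, Gus, Lyra, 1981, Cal, Beta, 36), (23, Gus, Lyra, 1981, Cal, Echo, 26), (23, Gus, Lyra, 1981, Cal, Echo, 5), (23, Quin, Alpha, 2011, Cal, Beta, 36), (23, Quin, Alpha, 2011, Cal, Echo, 26), (23, Quin, Alpha, 2011, Cal, Echo, 5), (23, Rae, Argo, 2017, Cal, Beta, 36), (23, Rae, Argo, 2017, Cal, Echo, 26), (23, Rae, Argo, 2017, Cal, Echo, 5)}
Selection title ≠ Echo ∧ year ≠ 1981: {(23, Quin, Alpha, 2011, Cal, Beta, 36), (23, Rae, Argo, 2017, Cal, Beta, 36)}
Projecting to role, sname, sid, aname: {(Alpha, Quin, 23, Cal), (Argo, Rae, 23, Cal)}
Union: {(Alpha, Quin, 23, Cal), (Argo, Rae, 23, Cal)} with {(Atlas, Bo, 40, Sam), (Atlas, Zed, 20, Gus), (Beta, Hal, 38, Eve), (Omega, Bo, 19, Mo), (Zephyr, Eve, 27, Xia)} → {(Alpha, Quin, 23, Cal), (Argo, Rae, 23, Cal), (Atlas, Bo, 40, Sam), (Atlas, Zed, 20, Gus), (Beta, Hal, 38, Eve), (Omega, Bo, 19, Mo), (Zephyr, Eve, 27, Xia)}
Projecting to role, sname: {(Alpha, Quin), (Argo, Rae), (Atlas, Bo), (Atlas, Zed), (Beta, Hal), (Omega, Bo), (Zephyr, Eve)}

{(Alpha, Quin), (Argo, Rae), (Atlas, Bo), (Atlas, Zed), (Beta, Hal), (Omega, Bo), (Zephyr, Eve)}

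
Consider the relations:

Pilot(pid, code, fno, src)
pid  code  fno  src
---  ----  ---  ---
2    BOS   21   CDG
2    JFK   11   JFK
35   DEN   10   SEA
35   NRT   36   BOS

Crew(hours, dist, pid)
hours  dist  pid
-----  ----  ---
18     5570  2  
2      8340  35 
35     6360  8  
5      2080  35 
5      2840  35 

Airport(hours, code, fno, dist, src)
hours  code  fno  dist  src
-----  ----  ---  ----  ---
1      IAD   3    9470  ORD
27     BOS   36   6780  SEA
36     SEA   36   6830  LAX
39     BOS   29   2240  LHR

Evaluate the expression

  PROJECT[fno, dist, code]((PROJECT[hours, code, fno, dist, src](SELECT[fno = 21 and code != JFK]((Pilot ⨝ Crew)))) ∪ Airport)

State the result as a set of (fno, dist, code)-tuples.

Natural join on pid: {(2, BOS, 21, CDG, 18, 5570), (2, JFK, 11, JFK, 18, 5570), (35, DEN, 10, SEA, 2, 8340), (35, DEN, 10, SEA, 5, 2080), (35, DEN, 10, SEA, 5, 2840), (35, NRT, 36, BOS, 2, 8340), (35, NRT, 36, BOS, 5, 2080), (35, NRT, 36, BOS, 5, 2840)}
σ[fno = 21 and code != JFK]: keep tuples satisfying fno = 21 and code != JFK → {(2, BOS, 21, CDG, 18, 5570)}
Keep only column(s) hours, code, fno, dist, src: {(18, BOS, 21, 5570, CDG)}
Taking the union: {(1, IAD, 3, 9470, ORD), (18, BOS, 21, 5570, CDG), (27, BOS, 36, 6780, SEA), (36, SEA, 36, 6830, LAX), (39, BOS, 29, 2240, LHR)}
Keep only column(s) fno, dist, code: {(21, 5570, BOS), (29, 2240, BOS), (3, 9470, IAD), (36, 6780, BOS), (36, 6830, SEA)}

{(21, 5570, BOS), (29, 2240, BOS), (3, 9470, IAD), (36, 6780, BOS), (36, 6830, SEA)}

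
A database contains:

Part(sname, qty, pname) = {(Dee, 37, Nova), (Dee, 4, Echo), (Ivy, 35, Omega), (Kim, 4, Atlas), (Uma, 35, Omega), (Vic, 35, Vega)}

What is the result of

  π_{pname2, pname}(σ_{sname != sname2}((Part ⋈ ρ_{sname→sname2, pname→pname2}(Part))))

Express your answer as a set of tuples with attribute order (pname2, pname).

ρ[sname→sname2, pname→pname2]: schema becomes (sname2, qty, pname2); tuples unchanged.
Joining Part and ρ_{sname→sname2, pname→pname2}(Part) on qty yields {(Dee, 37, Nova, Dee, Nova), (Dee, 4, Echo, Dee, Echo), (Dee, 4, Echo, Kim, Atlas), (Ivy, 35, Omega, Ivy, Omega), (Ivy, 35, Omega, Uma, Omega), (Ivy, 35, Omega, Vic, Vega), (Kim, 4, Atlas, Dee, Echo), (Kim, 4, Atlas, Kim, Atlas), (Uma, 35, Omega, Ivy, Omega), (Uma, 35, Omega, Uma, Omega), (Uma, 35, Omega, Vic, Vega), (Vic, 35, Vega, Ivy, Omega), (Vic, 35, Vega, Uma, Omega), (Vic, 35, Vega, Vic, Vega)}.
Filtering on sname != sname2 leaves {(Dee, 4, Echo, Kim, Atlas), (Ivy, 35, Omega, Uma, Omega), (Ivy, 35, Omega, Vic, Vega), (Kim, 4, Atlas, Dee, Echo), (Uma, 35, Omega, Ivy, Omega), (Uma, 35, Omega, Vic, Vega), (Vic, 35, Vega, Ivy, Omega), (Vic, 35, Vega, Uma, Omega)}.
Keep only column(s) pname2, pname (3 duplicate(s) eliminated): {(Atlas, Echo), (Echo, Atlas), (Omega, Omega), (Omega, Vega), (Vega, Omega)}

{(Atlas, Echo), (Echo, Atlas), (Omega, Omega), (Omega, Vega), (Vega, Omega)}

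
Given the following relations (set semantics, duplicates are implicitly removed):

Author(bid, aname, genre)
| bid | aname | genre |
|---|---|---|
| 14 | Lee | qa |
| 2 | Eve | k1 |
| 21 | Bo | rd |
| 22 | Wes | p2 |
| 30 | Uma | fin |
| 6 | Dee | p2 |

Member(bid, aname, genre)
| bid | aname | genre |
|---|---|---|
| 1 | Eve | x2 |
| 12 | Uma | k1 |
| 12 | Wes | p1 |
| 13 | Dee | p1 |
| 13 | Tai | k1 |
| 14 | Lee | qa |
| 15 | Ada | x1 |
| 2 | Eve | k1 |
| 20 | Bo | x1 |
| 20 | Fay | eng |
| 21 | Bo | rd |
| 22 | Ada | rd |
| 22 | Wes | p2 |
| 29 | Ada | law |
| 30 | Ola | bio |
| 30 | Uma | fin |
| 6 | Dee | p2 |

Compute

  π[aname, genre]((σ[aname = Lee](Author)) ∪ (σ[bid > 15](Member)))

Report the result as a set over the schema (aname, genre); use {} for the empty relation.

{(Ada, law), (Ada, rd), (Bo, rd), (Bo, x1), (Fay, eng), (Lee, qa), (Ola, bio), (Uma, fin), (Wes, p2)}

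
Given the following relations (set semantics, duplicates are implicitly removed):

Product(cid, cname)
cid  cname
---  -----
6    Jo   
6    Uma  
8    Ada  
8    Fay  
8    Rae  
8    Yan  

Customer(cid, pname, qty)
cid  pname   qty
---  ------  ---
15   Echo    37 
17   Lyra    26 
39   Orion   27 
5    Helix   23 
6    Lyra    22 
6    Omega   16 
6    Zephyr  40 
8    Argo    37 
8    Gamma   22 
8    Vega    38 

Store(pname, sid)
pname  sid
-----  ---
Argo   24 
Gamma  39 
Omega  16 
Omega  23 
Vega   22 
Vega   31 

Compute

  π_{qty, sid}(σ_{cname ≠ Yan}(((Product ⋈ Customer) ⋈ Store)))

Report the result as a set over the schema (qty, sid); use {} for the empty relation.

{(16, 16), (16, 23), (22, 39), (37, 24), (38, 22), (38, 31)}

Joining Product and Customer on cid yields {(6, Jo, Lyra, 22), (6, Jo, Omega, 16), (6, Jo, Zephyr, 40), (6, Uma, Lyra, 22), (6, Uma, Omega, 16), (6, Uma, Zephyr, 40), (8, Ada, Argo, 37), (8, Ada, Gamma, 22), (8, Ada, Vega, 38), (8, Fay, Argo, 37), (8, Fay, Gamma, 22), (8, Fay, Vega, 38), (8, Rae, Argo, 37), (8, Rae, Gamma, 22), (8, Rae, Vega, 38), (8, Yan, Argo, 37), (8, Yan, Gamma, 22), (8, Yan, Vega, 38)}.
Joining (Product ⋈ Customer) and Store on pname yields {(6, Jo, Omega, 16, 16), (6, Jo, Omega, 16, 23), (6, Uma, Omega, 16, 16), (6, Uma, Omega, 16, 23), (8, Ada, Argo, 37, 24), (8, Ada, Gamma, 22, 39), (8, Ada, Vega, 38, 22), (8, Ada, Vega, 38, 31), (8, Fay, Argo, 37, 24), (8, Fay, Gamma, 22, 39), (8, Fay, Vega, 38, 22), (8, Fay, Vega, 38, 31), (8, Rae, Argo, 37, 24), (8, Rae, Gamma, 22, 39), (8, Rae, Vega, 38, 22), (8, Rae, Vega, 38, 31), (8, Yan, Argo, 37, 24), (8, Yan, Gamma, 22, 39), (8, Yan, Vega, 38, 22), (8, Yan, Vega, 38, 31)}.
σ[cname ≠ Yan]: keep tuples satisfying cname ≠ Yan → {(6, Jo, Omega, 16, 16), (6, Jo, Omega, 16, 23), (6, Uma, Omega, 16, 16), (6, Uma, Omega, 16, 23), (8, Ada, Argo, 37, 24), (8, Ada, Gamma, 22, 39), (8, Ada, Vega, 38, 22), (8, Ada, Vega, 38, 31), (8, Fay, Argo, 37, 24), (8, Fay, Gamma, 22, 39), (8, Fay, Vega, 38, 22), (8, Fay, Vega, 38, 31), (8, Rae, Argo, 37, 24), (8, Rae, Gamma, 22, 39), (8, Rae, Vega, 38, 22), (8, Rae, Vega, 38, 31)}
Keep only column(s) qty, sid (10 duplicate(s) eliminated): {(16, 16), (16, 23), (22, 39), (37, 24), (38, 22), (38, 31)}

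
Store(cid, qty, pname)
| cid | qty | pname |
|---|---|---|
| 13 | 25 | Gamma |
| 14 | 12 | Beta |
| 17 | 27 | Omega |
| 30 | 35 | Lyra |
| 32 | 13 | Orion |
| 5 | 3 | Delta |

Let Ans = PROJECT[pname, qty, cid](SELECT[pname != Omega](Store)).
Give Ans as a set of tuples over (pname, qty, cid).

Filtering on pname != Omega leaves {(13, 25, Gamma), (14, 12, Beta), (30, 35, Lyra), (32, 13, Orion), (5, 3, Delta)}.
π_{pname, qty, cid} gives {(Beta, 12, 14), (Delta, 3, 5), (Gamma, 25, 13), (Lyra, 35, 30), (Orion, 13, 32)}.

{(Beta, 12, 14), (Delta, 3, 5), (Gamma, 25, 13), (Lyra, 35, 30), (Orion, 13, 32)}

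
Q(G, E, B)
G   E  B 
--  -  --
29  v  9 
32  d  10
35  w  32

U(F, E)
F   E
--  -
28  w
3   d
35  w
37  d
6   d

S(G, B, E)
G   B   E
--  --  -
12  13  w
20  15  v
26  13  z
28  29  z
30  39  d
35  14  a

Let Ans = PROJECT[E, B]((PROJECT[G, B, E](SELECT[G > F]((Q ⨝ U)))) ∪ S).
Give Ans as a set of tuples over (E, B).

Natural join on E: {(32, d, 10, 3), (32, d, 10, 37), (32, d, 10, 6), (35, w, 32, 28), (35, w, 32, 35)}
Apply σ_{G > F}; surviving tuples: {(32, d, 10, 3), (32, d, 10, 6), (35, w, 32, 28)}
Keep only column(s) G, B, E (1 duplicate(s) eliminated): {(32, 10, d), (35, 32, w)}
Union: {(32, 10, d), (35, 32, w)} with {(12, 13, w), (20, 15, v), (26, 13, z), (28, 29, z), (30, 39, d), (35, 14, a)} → {(12, 13, w), (20, 15, v), (26, 13, z), (28, 29, z), (30, 39, d), (32, 10, d), (35, 14, a), (35, 32, w)}
Keep only column(s) E, B: {(a, 14), (d, 10), (d, 39), (v, 15), (w, 13), (w, 32), (z, 13), (z, 29)}

{(a, 14), (d, 10), (d, 39), (v, 15), (w, 13), (w, 32), (z, 13), (z, 29)}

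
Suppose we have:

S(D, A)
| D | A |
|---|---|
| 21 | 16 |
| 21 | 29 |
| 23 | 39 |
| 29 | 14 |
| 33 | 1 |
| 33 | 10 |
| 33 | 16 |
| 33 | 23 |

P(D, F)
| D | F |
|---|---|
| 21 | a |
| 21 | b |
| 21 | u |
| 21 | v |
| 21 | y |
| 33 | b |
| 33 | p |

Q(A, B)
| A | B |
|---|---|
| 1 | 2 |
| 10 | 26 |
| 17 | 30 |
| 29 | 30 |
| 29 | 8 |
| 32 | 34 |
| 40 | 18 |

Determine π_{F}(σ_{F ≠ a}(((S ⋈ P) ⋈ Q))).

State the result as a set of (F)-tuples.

Natural join on D: {(21, 16, a), (21, 16, b), (21, 16, u), (21, 16, v), (21, 16, y), (21, 29, a), (21, 29, b), (21, 29, u), (21, 29, v), (21, 29, y), (33, 1, b), (33, 1, p), (33, 10, b), (33, 10, p), (33, 16, b), (33, 16, p), (33, 23, b), (33, 23, p)}
Natural join on A: {(21, 29, a, 30), (21, 29, a, 8), (21, 29, b, 30), (21, 29, b, 8), (21, 29, u, 30), (21, 29, u, 8), (21, 29, v, 30), (21, 29, v, 8), (21, 29, y, 30), (21, 29, y, 8), (33, 1, b, 2), (33, 1, p, 2), (33, 10, b, 26), (33, 10, p, 26)}
Filtering on F ≠ a leaves {(21, 29, b, 30), (21, 29, b, 8), (21, 29, u, 30), (21, 29, u, 8), (21, 29, v, 30), (21, 29, v, 8), (21, 29, y, 30), (21, 29, y, 8), (33, 1, b, 2), (33, 1, p, 2), (33, 10, b, 26), (33, 10, p, 26)}.
Projecting to F (7 duplicate(s) eliminated): {b, p, u, v, y}

{b, p, u, v, y}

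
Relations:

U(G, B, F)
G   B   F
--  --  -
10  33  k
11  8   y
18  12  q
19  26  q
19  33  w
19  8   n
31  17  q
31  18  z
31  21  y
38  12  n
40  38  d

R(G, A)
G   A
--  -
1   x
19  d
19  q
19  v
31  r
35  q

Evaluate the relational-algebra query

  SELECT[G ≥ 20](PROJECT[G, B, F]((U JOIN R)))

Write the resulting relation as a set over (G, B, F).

{(31, 17, q), (31, 18, z), (31, 21, y)}

Natural join on G: {(19, 26, q, d), (19, 26, q, q), (19, 26, q, v), (19, 33, w, d), (19, 33, w, q), (19, 33, w, v), (19, 8, n, d), (19, 8, n, q), (19, 8, n, v), (31, 17, q, r), (31, 18, z, r), (31, 21, y, r)}
π_{G, B, F} gives {(19, 26, q), (19, 33, w), (19, 8, n), (31, 17, q), (31, 18, z), (31, 21, y)} (6 duplicate(s) eliminated).
Filtering on G ≥ 20 leaves {(31, 17, q), (31, 18, z), (31, 21, y)}.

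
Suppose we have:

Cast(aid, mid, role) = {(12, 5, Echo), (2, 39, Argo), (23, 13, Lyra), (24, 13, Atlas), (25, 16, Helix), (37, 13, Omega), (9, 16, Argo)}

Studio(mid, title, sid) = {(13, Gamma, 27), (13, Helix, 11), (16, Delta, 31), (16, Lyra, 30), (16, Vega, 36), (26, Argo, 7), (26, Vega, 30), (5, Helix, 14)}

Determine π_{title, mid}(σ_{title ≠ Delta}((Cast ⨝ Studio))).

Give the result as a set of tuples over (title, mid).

{(Gamma, 13), (Helix, 13), (Helix, 5), (Lyra, 16), (Vega, 16)}

Cast ⋈ Studio (natural join on mid): {(12, 5, Echo, Helix, 14), (23, 13, Lyra, Gamma, 27), (23, 13, Lyra, Helix, 11), (24, 13, Atlas, Gamma, 27), (24, 13, Atlas, Helix, 11), (25, 16, Helix, Delta, 31), (25, 16, Helix, Lyra, 30), (25, 16, Helix, Vega, 36), (37, 13, Omega, Gamma, 27), (37, 13, Omega, Helix, 11), (9, 16, Argo, Delta, 31), (9, 16, Argo, Lyra, 30), (9, 16, Argo, Vega, 36)}
Apply σ_{title ≠ Delta}; surviving tuples: {(12, 5, Echo, Helix, 14), (23, 13, Lyra, Gamma, 27), (23, 13, Lyra, Helix, 11), (24, 13, Atlas, Gamma, 27), (24, 13, Atlas, Helix, 11), (25, 16, Helix, Lyra, 30), (25, 16, Helix, Vega, 36), (37, 13, Omega, Gamma, 27), (37, 13, Omega, Helix, 11), (9, 16, Argo, Lyra, 30), (9, 16, Argo, Vega, 36)}
π_{title, mid} gives {(Gamma, 13), (Helix, 13), (Helix, 5), (Lyra, 16), (Vega, 16)} (6 duplicate(s) eliminated).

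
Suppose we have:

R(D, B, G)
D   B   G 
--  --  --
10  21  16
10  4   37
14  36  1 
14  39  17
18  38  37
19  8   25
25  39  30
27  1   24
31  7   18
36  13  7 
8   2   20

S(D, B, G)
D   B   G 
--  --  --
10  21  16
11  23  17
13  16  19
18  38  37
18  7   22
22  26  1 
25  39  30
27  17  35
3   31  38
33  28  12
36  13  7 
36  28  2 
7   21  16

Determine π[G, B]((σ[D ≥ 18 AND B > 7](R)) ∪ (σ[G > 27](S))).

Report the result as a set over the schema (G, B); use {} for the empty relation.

Selection D ≥ 18 AND B > 7: {(18, 38, 37), (19, 8, 25), (25, 39, 30), (36, 13, 7)}
Selection G > 27: {(18, 38, 37), (25, 39, 30), (27, 17, 35), (3, 31, 38)}
Taking the union: {(18, 38, 37), (19, 8, 25), (25, 39, 30), (27, 17, 35), (3, 31, 38), (36, 13, 7)}
Keep only column(s) G, B: {(25, 8), (30, 39), (35, 17), (37, 38), (38, 31), (7, 13)}

{(25, 8), (30, 39), (35, 17), (37, 38), (38, 31), (7, 13)}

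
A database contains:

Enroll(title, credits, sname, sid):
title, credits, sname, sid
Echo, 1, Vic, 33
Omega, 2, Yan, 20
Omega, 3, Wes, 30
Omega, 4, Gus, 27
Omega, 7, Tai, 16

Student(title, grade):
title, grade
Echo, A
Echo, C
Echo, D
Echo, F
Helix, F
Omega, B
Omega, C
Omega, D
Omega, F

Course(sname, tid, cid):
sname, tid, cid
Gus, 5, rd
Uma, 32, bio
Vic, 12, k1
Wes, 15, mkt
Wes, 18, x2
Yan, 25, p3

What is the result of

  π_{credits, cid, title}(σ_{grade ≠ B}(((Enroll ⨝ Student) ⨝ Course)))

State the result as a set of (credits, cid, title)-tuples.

{(1, k1, Echo), (2, p3, Omega), (3, mkt, Omega), (3, x2, Omega), (4, rd, Omega)}

Natural join on title: {(Echo, 1, Vic, 33, A), (Echo, 1, Vic, 33, C), (Echo, 1, Vic, 33, D), (Echo, 1, Vic, 33, F), (Omega, 2, Yan, 20, B), (Omega, 2, Yan, 20, C), (Omega, 2, Yan, 20, D), (Omega, 2, Yan, 20, F), (Omega, 3, Wes, 30, B), (Omega, 3, Wes, 30, C), (Omega, 3, Wes, 30, D), (Omega, 3, Wes, 30, F), (Omega, 4, Gus, 27, B), (Omega, 4, Gus, 27, C), (Omega, 4, Gus, 27, D), (Omega, 4, Gus, 27, F), (Omega, 7, Tai, 16, B), (Omega, 7, Tai, 16, C), (Omega, 7, Tai, 16, D), (Omega, 7, Tai, 16, F)}
Natural join on sname: {(Echo, 1, Vic, 33, A, 12, k1), (Echo, 1, Vic, 33, C, 12, k1), (Echo, 1, Vic, 33, D, 12, k1), (Echo, 1, Vic, 33, F, 12, k1), (Omega, 2, Yan, 20, B, 25, p3), (Omega, 2, Yan, 20, C, 25, p3), (Omega, 2, Yan, 20, D, 25, p3), (Omega, 2, Yan, 20, F, 25, p3), (Omega, 3, Wes, 30, B, 15, mkt), (Omega, 3, Wes, 30, B, 18, x2), (Omega, 3, Wes, 30, C, 15, mkt), (Omega, 3, Wes, 30, C, 18, x2), (Omega, 3, Wes, 30, D, 15, mkt), (Omega, 3, Wes, 30, D, 18, x2), (Omega, 3, Wes, 30, F, 15, mkt), (Omega, 3, Wes, 30, F, 18, x2), (Omega, 4, Gus, 27, B, 5, rd), (Omega, 4, Gus, 27, C, 5, rd), (Omega, 4, Gus, 27, D, 5, rd), (Omega, 4, Gus, 27, F, 5, rd)}
Selection grade ≠ B: {(Echo, 1, Vic, 33, A, 12, k1), (Echo, 1, Vic, 33, C, 12, k1), (Echo, 1, Vic, 33, D, 12, k1), (Echo, 1, Vic, 33, F, 12, k1), (Omega, 2, Yan, 20, C, 25, p3), (Omega, 2, Yan, 20, D, 25, p3), (Omega, 2, Yan, 20, F, 25, p3), (Omega, 3, Wes, 30, C, 15, mkt), (Omega, 3, Wes, 30, C, 18, x2), (Omega, 3, Wes, 30, D, 15, mkt), (Omega, 3, Wes, 30, D, 18, x2), (Omega, 3, Wes, 30, F, 15, mkt), (Omega, 3, Wes, 30, F, 18, x2), (Omega, 4, Gus, 27, C, 5, rd), (Omega, 4, Gus, 27, D, 5, rd), (Omega, 4, Gus, 27, F, 5, rd)}
Keep only column(s) credits, cid, title (11 duplicate(s) eliminated): {(1, k1, Echo), (2, p3, Omega), (3, mkt, Omega), (3, x2, Omega), (4, rd, Omega)}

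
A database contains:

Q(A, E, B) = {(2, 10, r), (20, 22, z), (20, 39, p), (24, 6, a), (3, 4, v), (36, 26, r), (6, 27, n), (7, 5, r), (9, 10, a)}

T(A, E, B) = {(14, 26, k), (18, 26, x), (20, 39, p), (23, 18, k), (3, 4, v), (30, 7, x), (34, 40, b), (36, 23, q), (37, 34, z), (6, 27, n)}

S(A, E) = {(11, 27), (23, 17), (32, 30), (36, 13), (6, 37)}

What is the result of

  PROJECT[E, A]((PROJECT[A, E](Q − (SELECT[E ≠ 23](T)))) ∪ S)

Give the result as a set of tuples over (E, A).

Selection E ≠ 23: {(14, 26, k), (18, 26, x), (20, 39, p), (23, 18, k), (3, 4, v), (30, 7, x), (34, 40, b), (37, 34, z), (6, 27, n)}
Set difference of the two operands is {(2, 10, r), (20, 22, z), (24, 6, a), (36, 26, r), (7, 5, r), (9, 10, a)}.
π[A, E]: project onto (A, E) → {(2, 10), (20, 22), (24, 6), (36, 26), (7, 5), (9, 10)}
Set union of the two operands is {(11, 27), (2, 10), (20, 22), (23, 17), (24, 6), (32, 30), (36, 13), (36, 26), (6, 37), (7, 5), (9, 10)}.
π[E, A]: project onto (E, A) → {(10, 2), (10, 9), (13, 36), (17, 23), (22, 20), (26, 36), (27, 11), (30, 32), (37, 6), (5, 7), (6, 24)}

{(10, 2), (10, 9), (13, 36), (17, 23), (22, 20), (26, 36), (27, 11), (30, 32), (37, 6), (5, 7), (6, 24)}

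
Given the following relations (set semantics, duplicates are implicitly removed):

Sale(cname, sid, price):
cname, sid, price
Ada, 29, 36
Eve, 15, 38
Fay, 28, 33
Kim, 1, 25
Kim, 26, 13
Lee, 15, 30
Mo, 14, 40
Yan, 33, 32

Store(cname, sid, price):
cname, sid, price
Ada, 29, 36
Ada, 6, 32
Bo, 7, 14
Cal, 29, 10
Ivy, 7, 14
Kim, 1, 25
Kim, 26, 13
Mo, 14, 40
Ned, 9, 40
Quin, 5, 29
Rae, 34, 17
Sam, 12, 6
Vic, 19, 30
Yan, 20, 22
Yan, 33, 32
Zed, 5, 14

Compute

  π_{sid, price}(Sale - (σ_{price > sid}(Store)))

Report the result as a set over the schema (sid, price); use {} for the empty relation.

Filtering on price > sid leaves {(Ada, 29, 36), (Ada, 6, 32), (Bo, 7, 14), (Ivy, 7, 14), (Kim, 1, 25), (Mo, 14, 40), (Ned, 9, 40), (Quin, 5, 29), (Vic, 19, 30), (Yan, 20, 22), (Zed, 5, 14)}.
Difference: {(Ada, 29, 36), (Eve, 15, 38), (Fay, 28, 33), (Kim, 1, 25), (Kim, 26, 13), (Lee, 15, 30), (Mo, 14, 40), (Yan, 33, 32)} with {(Ada, 29, 36), (Ada, 6, 32), (Bo, 7, 14), (Ivy, 7, 14), (Kim, 1, 25), (Mo, 14, 40), (Ned, 9, 40), (Quin, 5, 29), (Vic, 19, 30), (Yan, 20, 22), (Zed, 5, 14)} → {(Eve, 15, 38), (Fay, 28, 33), (Kim, 26, 13), (Lee, 15, 30), (Yan, 33, 32)}
π[sid, price]: project onto (sid, price) → {(15, 30), (15, 38), (26, 13), (28, 33), (33, 32)}

{(15, 30), (15, 38), (26, 13), (28, 33), (33, 32)}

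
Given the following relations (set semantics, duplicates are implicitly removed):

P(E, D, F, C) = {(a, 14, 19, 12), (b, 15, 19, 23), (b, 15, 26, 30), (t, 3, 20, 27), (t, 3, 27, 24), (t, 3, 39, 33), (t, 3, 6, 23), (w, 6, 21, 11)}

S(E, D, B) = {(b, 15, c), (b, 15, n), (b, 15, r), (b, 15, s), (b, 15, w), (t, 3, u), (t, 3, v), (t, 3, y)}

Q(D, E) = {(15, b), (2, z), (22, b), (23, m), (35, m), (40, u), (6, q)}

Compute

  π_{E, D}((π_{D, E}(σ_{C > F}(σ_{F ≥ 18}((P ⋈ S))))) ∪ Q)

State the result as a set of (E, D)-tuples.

Natural join on E, D: {(b, 15, 19, 23, c), (b, 15, 19, 23, n), (b, 15, 19, 23, r), (b, 15, 19, 23, s), (b, 15, 19, 23, w), (b, 15, 26, 30, c), (b, 15, 26, 30, n), (b, 15, 26, 30, r), (b, 15, 26, 30, s), (b, 15, 26, 30, w), (t, 3, 20, 27, u), (t, 3, 20, 27, v), (t, 3, 20, 27, y), (t, 3, 27, 24, u), (t, 3, 27, 24, v), (t, 3, 27, 24, y), (t, 3, 39, 33, u), (t, 3, 39, 33, v), (t, 3, 39, 33, y), (t, 3, 6, 23, u), (t, 3, 6, 23, v), (t, 3, 6, 23, y)}
Filtering on F ≥ 18 leaves {(b, 15, 19, 23, c), (b, 15, 19, 23, n), (b, 15, 19, 23, r), (b, 15, 19, 23, s), (b, 15, 19, 23, w), (b, 15, 26, 30, c), (b, 15, 26, 30, n), (b, 15, 26, 30, r), (b, 15, 26, 30, s), (b, 15, 26, 30, w), (t, 3, 20, 27, u), (t, 3, 20, 27, v), (t, 3, 20, 27, y), (t, 3, 27, 24, u), (t, 3, 27, 24, v), (t, 3, 27, 24, y), (t, 3, 39, 33, u), (t, 3, 39, 33, v), (t, 3, 39, 33, y)}.
Filtering on C > F leaves {(b, 15, 19, 23, c), (b, 15, 19, 23, n), (b, 15, 19, 23, r), (b, 15, 19, 23, s), (b, 15, 19, 23, w), (b, 15, 26, 30, c), (b, 15, 26, 30, n), (b, 15, 26, 30, r), (b, 15, 26, 30, s), (b, 15, 26, 30, w), (t, 3, 20, 27, u), (t, 3, 20, 27, v), (t, 3, 20, 27, y)}.
π[D, E]: project onto (D, E) (11 duplicate(s) eliminated) → {(15, b), (3, t)}
Set union of the two operands is {(15, b), (2, z), (22, b), (23, m), (3, t), (35, m), (40, u), (6, q)}.
π[E, D]: project onto (E, D) → {(b, 15), (b, 22), (m, 23), (m, 35), (q, 6), (t, 3), (u, 40), (z, 2)}

{(b, 15), (b, 22), (m, 23), (m, 35), (q, 6), (t, 3), (u, 40), (z, 2)}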